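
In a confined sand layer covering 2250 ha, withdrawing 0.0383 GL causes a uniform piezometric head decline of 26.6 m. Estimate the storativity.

A = 2250 ha = 2.25 × 10^7 m²
ΔV = 0.0383 GL = 38300 m³
S = ΔV / (A × Δh) = 38300 m³ / (2.25 × 10^7 m² × 26.6 m) = 6.399 × 10^-5

S ≈ 6.4 × 10^-5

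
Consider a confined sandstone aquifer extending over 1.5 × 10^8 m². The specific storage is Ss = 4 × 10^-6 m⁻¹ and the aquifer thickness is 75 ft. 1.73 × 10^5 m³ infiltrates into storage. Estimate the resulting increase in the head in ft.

b = 75 ft = 22.86 m
S = Ss × b = 4 × 10^-6 m⁻¹ × 22.86 m = 9.144 × 10^-5
Δh = ΔV / (S × A) = 1.73 × 10^5 m³ / (9.144 × 10^-5 × 1.5 × 10^8 m²) = 12.61 m
Δh = 12.61 m = 41.38 ft

Δh ≈ 41.4 ft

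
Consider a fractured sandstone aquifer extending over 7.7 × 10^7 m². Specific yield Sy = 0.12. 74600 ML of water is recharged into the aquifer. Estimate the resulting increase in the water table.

Δh ≈ 8.07 m

ΔV = 74600 ML = 7.46 × 10^7 m³
Δh = ΔV / (Sy × A) = 7.46 × 10^7 m³ / (0.12 × 7.7 × 10^7 m²) = 8.074 m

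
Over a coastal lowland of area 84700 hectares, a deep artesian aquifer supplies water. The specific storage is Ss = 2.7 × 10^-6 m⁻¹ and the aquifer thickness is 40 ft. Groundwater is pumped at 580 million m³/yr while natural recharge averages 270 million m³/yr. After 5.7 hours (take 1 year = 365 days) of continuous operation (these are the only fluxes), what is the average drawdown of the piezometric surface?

b = 40 ft = 12.19 m
S = Ss × b = 2.7 × 10^-6 m⁻¹ × 12.19 m = 3.292 × 10^-5
A = 84700 hectares = 8.47 × 10^8 m²
Net abstraction = 580 − 270 = 310 million m³/yr
Q_net = 310 million m³/yr = 8.493 × 10^5 m³/d
t = 5.7 hours = 0.2375 d
ΔV = Q × t = 8.493 × 10^5 m³/d × 0.2375 d = 2.017 × 10^5 m³
Δh = ΔV / (S × A) = 2.017 × 10^5 / (3.292 × 10^-5 × 8.47 × 10^8) = 7.235 m

Δh ≈ 7.23 m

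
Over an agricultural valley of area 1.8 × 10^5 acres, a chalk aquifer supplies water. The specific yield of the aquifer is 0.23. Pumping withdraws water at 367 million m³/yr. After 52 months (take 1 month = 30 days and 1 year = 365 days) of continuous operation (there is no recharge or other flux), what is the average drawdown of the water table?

A = 1.8 × 10^5 acres = 7.284 × 10^8 m²
Q = 367 million m³/yr = 1.005 × 10^6 m³/d
t = 52 months = 1560 d
ΔV = Q × t = 1.005 × 10^6 m³/d × 1560 d = 1.569 × 10^9 m³
Δh = ΔV / (Sy × A) = 1.569 × 10^9 / (0.23 × 7.284 × 10^8) = 9.362 m

Δh ≈ 9.36 m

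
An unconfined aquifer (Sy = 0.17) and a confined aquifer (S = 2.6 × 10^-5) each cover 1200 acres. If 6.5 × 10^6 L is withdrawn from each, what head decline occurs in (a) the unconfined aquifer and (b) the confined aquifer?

A = 1200 acres = 4.856 × 10^6 m²
ΔV = 6.5 × 10^6 L = 6500 m³
Unconfined: Δh_u = ΔV/(Sy·A) = 6500/(0.17 × 4.856 × 10^6) = 0.007873 m
Confined: Δh_c = ΔV/(S·A) = 6500/(2.6 × 10^-5 × 4.856 × 10^6) = 51.48 m

Δh_u ≈ 0.00787 m; Δh_c ≈ 51.5 m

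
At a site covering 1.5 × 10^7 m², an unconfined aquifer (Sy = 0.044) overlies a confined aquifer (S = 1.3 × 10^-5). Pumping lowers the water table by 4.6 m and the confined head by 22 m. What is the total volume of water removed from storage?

Unconfined: ΔV_u = Sy × A × Δh_u = 0.044 × 1.5 × 10^7 × 4.6 = 3.036 × 10^6 m³
Confined: ΔV_c = S × A × Δh_c = 1.3 × 10^-5 × 1.5 × 10^7 × 22 = 4290 m³
Total ΔV = 3.036 × 10^6 + 4290 = 3.04 × 10^6 m³

ΔV ≈ 3.04 × 10^6 m³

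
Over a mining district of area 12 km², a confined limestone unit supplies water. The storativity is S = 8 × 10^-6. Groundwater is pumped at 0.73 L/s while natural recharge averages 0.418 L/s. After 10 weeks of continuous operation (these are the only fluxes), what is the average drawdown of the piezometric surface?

A = 12 km² = 1.2 × 10^7 m²
Net abstraction = 0.73 − 0.418 = 0.312 L/s
Q_net = 0.312 L/s = 26.96 m³/d
t = 10 weeks = 70 d
ΔV = Q × t = 26.96 m³/d × 70 d = 1887 m³
Δh = ΔV / (S × A) = 1887 / (8 × 10^-6 × 1.2 × 10^7) = 19.66 m

Δh ≈ 19.7 m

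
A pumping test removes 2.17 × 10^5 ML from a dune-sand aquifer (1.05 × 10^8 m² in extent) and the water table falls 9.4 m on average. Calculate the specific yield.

Sy ≈ 0.22

ΔV = 2.17 × 10^5 ML = 2.17 × 10^8 m³
Sy = ΔV / (A × Δh) = 2.17 × 10^8 m³ / (1.05 × 10^8 m² × 9.4 m) = 0.2199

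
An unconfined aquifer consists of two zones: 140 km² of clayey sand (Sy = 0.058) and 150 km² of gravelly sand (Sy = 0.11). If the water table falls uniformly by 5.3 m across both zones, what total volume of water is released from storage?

ΔV ≈ 1.3 × 10^8 m³

A₁ = 140 km² = 1.4 × 10^8 m²; A₂ = 150 km² = 1.5 × 10^8 m²
ΔV₁ = 0.058 × 1.4 × 10^8 × 5.3 = 4.304 × 10^7 m³
ΔV₂ = 0.11 × 1.5 × 10^8 × 5.3 = 8.745 × 10^7 m³
ΔV = ΔV₁ + ΔV₂ = 1.305 × 10^8 m³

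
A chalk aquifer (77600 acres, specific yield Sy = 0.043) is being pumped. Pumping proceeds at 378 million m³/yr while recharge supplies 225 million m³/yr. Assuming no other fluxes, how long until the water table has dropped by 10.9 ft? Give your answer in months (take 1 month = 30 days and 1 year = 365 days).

t ≈ 3.57 months

A = 77600 acres = 3.14 × 10^8 m²
Δh = 10.9 ft = 3.322 m
ΔV = Sy × A × Δh = 0.043 × 3.14 × 10^8 × 3.322 = 4.486 × 10^7 m³
Net withdrawal = 378 − 225 = 153 million m³/yr = 4.192 × 10^5 m³/d
t = ΔV / Q = 4.486 × 10^7 m³ / 4.192 × 10^5 m³/d = 107 d
t = 107 d ≈ 3.568 months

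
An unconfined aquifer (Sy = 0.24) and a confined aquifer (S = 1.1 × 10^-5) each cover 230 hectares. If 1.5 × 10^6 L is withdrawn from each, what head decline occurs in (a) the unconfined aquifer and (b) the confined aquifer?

A = 230 hectares = 2.3 × 10^6 m²
ΔV = 1.5 × 10^6 L = 1500 m³
Unconfined: Δh_u = ΔV/(Sy·A) = 1500/(0.24 × 2.3 × 10^6) = 0.002717 m
Confined: Δh_c = ΔV/(S·A) = 1500/(1.1 × 10^-5 × 2.3 × 10^6) = 59.29 m

Δh_u ≈ 0.00272 m; Δh_c ≈ 59.3 m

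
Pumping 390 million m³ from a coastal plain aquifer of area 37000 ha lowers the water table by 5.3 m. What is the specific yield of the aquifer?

Sy ≈ 0.2

A = 37000 ha = 3.7 × 10^8 m²
ΔV = 390 million m³ = 3.9 × 10^8 m³
Sy = ΔV / (A × Δh) = 3.9 × 10^8 m³ / (3.7 × 10^8 m² × 5.3 m) = 0.1989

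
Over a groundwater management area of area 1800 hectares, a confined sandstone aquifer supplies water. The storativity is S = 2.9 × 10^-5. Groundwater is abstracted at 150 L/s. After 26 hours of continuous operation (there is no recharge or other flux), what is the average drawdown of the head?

Δh ≈ 26.9 m

A = 1800 hectares = 1.8 × 10^7 m²
Q = 150 L/s = 12960 m³/d
t = 26 hours = 1.083 d
ΔV = Q × t = 12960 m³/d × 1.083 d = 14040 m³
Δh = ΔV / (S × A) = 14040 / (2.9 × 10^-5 × 1.8 × 10^7) = 26.9 m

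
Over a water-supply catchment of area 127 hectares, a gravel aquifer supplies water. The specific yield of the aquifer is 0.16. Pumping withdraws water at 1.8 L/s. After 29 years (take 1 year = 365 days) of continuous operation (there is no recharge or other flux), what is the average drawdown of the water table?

A = 127 hectares = 1.27 × 10^6 m²
Q = 1.8 L/s = 155.5 m³/d
t = 29 years = 10580 d
ΔV = Q × t = 155.5 m³/d × 10580 d = 1.646 × 10^6 m³
Δh = ΔV / (Sy × A) = 1.646 × 10^6 / (0.16 × 1.27 × 10^6) = 8.101 m

Δh ≈ 8.1 m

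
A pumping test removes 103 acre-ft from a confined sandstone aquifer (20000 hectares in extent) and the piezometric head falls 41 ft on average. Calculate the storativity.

A = 20000 hectares = 2 × 10^8 m²
Δh = 41 ft = 12.5 m
ΔV = 103 acre-ft = 1.27 × 10^5 m³
S = ΔV / (A × Δh) = 1.27 × 10^5 m³ / (2 × 10^8 m² × 12.5 m) = 5.083 × 10^-5

S ≈ 5.1 × 10^-5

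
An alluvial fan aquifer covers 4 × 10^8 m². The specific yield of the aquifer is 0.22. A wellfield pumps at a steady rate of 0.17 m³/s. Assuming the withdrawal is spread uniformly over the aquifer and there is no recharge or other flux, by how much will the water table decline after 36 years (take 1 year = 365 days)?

Q = 0.17 m³/s = 14690 m³/d
t = 36 years = 13140 d
ΔV = Q × t = 14690 m³/d × 13140 d = 1.93 × 10^8 m³
Δh = ΔV / (Sy × A) = 1.93 × 10^8 / (0.22 × 4 × 10^8) = 2.193 m

Δh ≈ 2.19 m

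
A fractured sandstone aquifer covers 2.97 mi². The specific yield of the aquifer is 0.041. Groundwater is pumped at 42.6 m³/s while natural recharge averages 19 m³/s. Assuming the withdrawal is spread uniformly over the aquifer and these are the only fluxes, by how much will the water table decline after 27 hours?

A = 2.97 mi² = 7.692 × 10^6 m²
Net abstraction = 42.6 − 19 = 23.6 m³/s
Q_net = 23.6 m³/s = 2.039 × 10^6 m³/d
t = 27 hours = 1.125 d
ΔV = Q × t = 2.039 × 10^6 m³/d × 1.125 d = 2.294 × 10^6 m³
Δh = ΔV / (Sy × A) = 2.294 × 10^6 / (0.041 × 7.692 × 10^6) = 7.273 m

Δh ≈ 7.27 m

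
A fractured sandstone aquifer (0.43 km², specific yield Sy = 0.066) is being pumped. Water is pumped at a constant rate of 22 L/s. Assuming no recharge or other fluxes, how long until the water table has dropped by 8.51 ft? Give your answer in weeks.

A = 0.43 km² = 4.3 × 10^5 m²
Δh = 8.51 ft = 2.594 m
ΔV = Sy × A × Δh = 0.066 × 4.3 × 10^5 × 2.594 = 73610 m³
Q = 22 L/s = 1901 m³/d
t = ΔV / Q = 73610 m³ / 1901 m³/d = 38.73 d
t = 38.73 d ≈ 5.533 weeks

t ≈ 5.53 weeks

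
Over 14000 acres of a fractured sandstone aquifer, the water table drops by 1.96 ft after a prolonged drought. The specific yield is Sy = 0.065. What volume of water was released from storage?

A = 14000 acres = 5.666 × 10^7 m²
Δh = 1.96 ft = 0.5974 m
ΔV = Sy × A × Δh = 0.065 × 5.666 × 10^7 m² × 0.5974 m = 2.2 × 10^6 m³

ΔV ≈ 2.2 × 10^6 m³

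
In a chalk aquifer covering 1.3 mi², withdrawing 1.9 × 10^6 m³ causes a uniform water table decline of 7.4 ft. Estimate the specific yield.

Sy ≈ 0.25

A = 1.3 mi² = 3.367 × 10^6 m²
Δh = 7.4 ft = 2.256 m
Sy = ΔV / (A × Δh) = 1.9 × 10^6 m³ / (3.367 × 10^6 m² × 2.256 m) = 0.2502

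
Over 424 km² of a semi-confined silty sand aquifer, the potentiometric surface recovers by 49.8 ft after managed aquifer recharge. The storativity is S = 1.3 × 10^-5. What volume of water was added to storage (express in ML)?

ΔV ≈ 83.7 ML

A = 424 km² = 4.24 × 10^8 m²
Δh = 49.8 ft = 15.18 m
ΔV = S × A × Δh = 1.3 × 10^-5 × 4.24 × 10^8 m² × 15.18 m = 83670 m³
ΔV = 83670 m³ = 83.67 ML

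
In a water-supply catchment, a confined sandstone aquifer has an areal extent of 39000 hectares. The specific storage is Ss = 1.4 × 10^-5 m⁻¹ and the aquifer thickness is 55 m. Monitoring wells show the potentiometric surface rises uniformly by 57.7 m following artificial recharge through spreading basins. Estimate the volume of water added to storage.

ΔV ≈ 1.73 × 10^7 m³

S = Ss × b = 1.4 × 10^-5 m⁻¹ × 55 m = 7.7 × 10^-4
A = 39000 hectares = 3.9 × 10^8 m²
ΔV = S × A × Δh = 7.7 × 10^-4 × 3.9 × 10^8 m² × 57.7 m = 1.733 × 10^7 m³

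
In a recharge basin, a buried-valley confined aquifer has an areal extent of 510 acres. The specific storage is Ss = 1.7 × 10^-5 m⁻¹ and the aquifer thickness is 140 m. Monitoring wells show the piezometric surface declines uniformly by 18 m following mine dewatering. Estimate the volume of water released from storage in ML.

S = Ss × b = 1.7 × 10^-5 m⁻¹ × 140 m = 2.38 × 10^-3
A = 510 acres = 2.064 × 10^6 m²
ΔV = S × A × Δh = 0.00238 × 2.064 × 10^6 m² × 18 m = 88420 m³
ΔV = 88420 m³ = 88.42 ML

ΔV ≈ 88.4 ML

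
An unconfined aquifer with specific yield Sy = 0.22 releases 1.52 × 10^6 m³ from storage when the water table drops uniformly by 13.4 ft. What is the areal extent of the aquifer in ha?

A ≈ 169 ha

Δh = 13.4 ft = 4.084 m
A = ΔV / (Sy × Δh) = 1.52 × 10^6 / (0.22 × 4.084) = 1.692 × 10^6 m²
A = 1.692 × 10^6 m² = 169.2 ha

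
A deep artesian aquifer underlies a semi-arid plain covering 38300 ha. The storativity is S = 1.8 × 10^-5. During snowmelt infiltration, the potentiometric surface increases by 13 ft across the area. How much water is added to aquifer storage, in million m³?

ΔV ≈ 0.0273 million m³

A = 38300 ha = 3.83 × 10^8 m²
Δh = 13 ft = 3.962 m
ΔV = S × A × Δh = 1.8 × 10^-5 × 3.83 × 10^8 m² × 3.962 m = 27320 m³
ΔV = 27320 m³ = 0.02732 million m³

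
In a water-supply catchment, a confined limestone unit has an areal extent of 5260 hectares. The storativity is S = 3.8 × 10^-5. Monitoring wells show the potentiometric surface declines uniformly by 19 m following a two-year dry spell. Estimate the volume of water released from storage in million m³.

ΔV ≈ 0.038 million m³

A = 5260 hectares = 5.26 × 10^7 m²
ΔV = S × A × Δh = 3.8 × 10^-5 × 5.26 × 10^7 m² × 19 m = 37980 m³
ΔV = 37980 m³ = 0.03798 million m³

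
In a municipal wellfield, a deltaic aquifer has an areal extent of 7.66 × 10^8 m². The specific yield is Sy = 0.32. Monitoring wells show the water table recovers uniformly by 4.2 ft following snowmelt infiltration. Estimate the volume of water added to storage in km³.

ΔV ≈ 0.314 km³

Δh = 4.2 ft = 1.28 m
ΔV = Sy × A × Δh = 0.32 × 7.66 × 10^8 m² × 1.28 m = 3.138 × 10^8 m³
ΔV = 3.138 × 10^8 m³ = 0.3138 km³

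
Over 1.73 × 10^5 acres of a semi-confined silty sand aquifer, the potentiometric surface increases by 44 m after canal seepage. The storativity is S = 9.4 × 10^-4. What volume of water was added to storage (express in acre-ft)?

ΔV ≈ 23500 acre-ft

A = 1.73 × 10^5 acres = 7.001 × 10^8 m²
ΔV = S × A × Δh = 9.4 × 10^-4 × 7.001 × 10^8 m² × 44 m = 2.896 × 10^7 m³
ΔV = 2.896 × 10^7 m³ = 23480 acre-ft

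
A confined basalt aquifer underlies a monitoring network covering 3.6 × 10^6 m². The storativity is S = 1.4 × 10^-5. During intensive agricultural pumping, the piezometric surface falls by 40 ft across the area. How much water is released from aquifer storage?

Δh = 40 ft = 12.19 m
ΔV = S × A × Δh = 1.4 × 10^-5 × 3.6 × 10^6 m² × 12.19 m = 614.5 m³

ΔV ≈ 614 m³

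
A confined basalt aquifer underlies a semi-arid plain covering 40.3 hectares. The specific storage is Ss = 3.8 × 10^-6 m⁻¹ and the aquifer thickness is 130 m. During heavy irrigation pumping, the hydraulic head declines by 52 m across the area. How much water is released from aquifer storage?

S = Ss × b = 3.8 × 10^-6 m⁻¹ × 130 m = 4.94 × 10^-4
A = 40.3 hectares = 4.03 × 10^5 m²
ΔV = S × A × Δh = 4.94 × 10^-4 × 4.03 × 10^5 m² × 52 m = 10350 m³

ΔV ≈ 10400 m³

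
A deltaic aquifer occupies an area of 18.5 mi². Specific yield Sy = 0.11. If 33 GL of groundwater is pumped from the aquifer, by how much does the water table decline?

A = 18.5 mi² = 4.791 × 10^7 m²
ΔV = 33 GL = 3.3 × 10^7 m³
Δh = ΔV / (Sy × A) = 3.3 × 10^7 m³ / (0.11 × 4.791 × 10^7 m²) = 6.261 m

Δh ≈ 6.26 m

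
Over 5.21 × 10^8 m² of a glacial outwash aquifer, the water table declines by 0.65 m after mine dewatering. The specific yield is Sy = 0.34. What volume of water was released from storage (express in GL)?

ΔV = Sy × A × Δh = 0.34 × 5.21 × 10^8 m² × 0.65 m = 1.151 × 10^8 m³
ΔV = 1.151 × 10^8 m³ = 115.1 GL

ΔV ≈ 115 GL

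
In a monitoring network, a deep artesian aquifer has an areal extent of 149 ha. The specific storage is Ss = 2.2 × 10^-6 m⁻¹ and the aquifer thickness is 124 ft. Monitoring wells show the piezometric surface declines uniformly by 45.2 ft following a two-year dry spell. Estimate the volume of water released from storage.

b = 124 ft = 37.8 m
S = Ss × b = 2.2 × 10^-6 m⁻¹ × 37.8 m = 8.315 × 10^-5
A = 149 ha = 1.49 × 10^6 m²
Δh = 45.2 ft = 13.78 m
ΔV = S × A × Δh = 8.315 × 10^-5 × 1.49 × 10^6 m² × 13.78 m = 1707 m³

ΔV ≈ 1710 m³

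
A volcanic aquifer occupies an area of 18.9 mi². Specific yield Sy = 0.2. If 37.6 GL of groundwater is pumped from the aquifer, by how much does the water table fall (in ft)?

Δh ≈ 12.6 ft

A = 18.9 mi² = 4.895 × 10^7 m²
ΔV = 37.6 GL = 3.76 × 10^7 m³
Δh = ΔV / (Sy × A) = 3.76 × 10^7 m³ / (0.2 × 4.895 × 10^7 m²) = 3.841 m
Δh = 3.841 m = 12.6 ft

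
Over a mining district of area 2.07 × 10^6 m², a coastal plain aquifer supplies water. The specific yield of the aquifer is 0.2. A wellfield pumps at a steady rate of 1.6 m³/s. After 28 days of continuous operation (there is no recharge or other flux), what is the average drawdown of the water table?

Q = 1.6 m³/s = 1.382 × 10^5 m³/d
ΔV = Q × t = 1.382 × 10^5 m³/d × 28 d = 3.871 × 10^6 m³
Δh = ΔV / (Sy × A) = 3.871 × 10^6 / (0.2 × 2.07 × 10^6) = 9.35 m

Δh ≈ 9.35 m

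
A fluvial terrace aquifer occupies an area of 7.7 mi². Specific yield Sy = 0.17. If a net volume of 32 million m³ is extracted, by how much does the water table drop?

A = 7.7 mi² = 1.994 × 10^7 m²
ΔV = 32 million m³ = 3.2 × 10^7 m³
Δh = ΔV / (Sy × A) = 3.2 × 10^7 m³ / (0.17 × 1.994 × 10^7 m²) = 9.439 m

Δh ≈ 9.44 m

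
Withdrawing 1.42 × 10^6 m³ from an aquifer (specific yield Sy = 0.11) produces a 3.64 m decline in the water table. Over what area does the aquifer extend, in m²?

A ≈ 3.55 × 10^6 m²

A = ΔV / (Sy × Δh) = 1.42 × 10^6 / (0.11 × 3.64) = 3.546 × 10^6 m²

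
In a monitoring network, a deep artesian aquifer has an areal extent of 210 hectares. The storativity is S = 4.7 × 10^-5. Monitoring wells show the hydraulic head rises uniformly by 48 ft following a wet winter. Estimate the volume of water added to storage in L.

A = 210 hectares = 2.1 × 10^6 m²
Δh = 48 ft = 14.63 m
ΔV = S × A × Δh = 4.7 × 10^-5 × 2.1 × 10^6 m² × 14.63 m = 1444 m³
ΔV = 1444 m³ = 1.444 × 10^6 L

ΔV ≈ 1.44 × 10^6 L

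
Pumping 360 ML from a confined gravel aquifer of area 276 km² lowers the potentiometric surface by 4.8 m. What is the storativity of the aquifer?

A = 276 km² = 2.76 × 10^8 m²
ΔV = 360 ML = 3.6 × 10^5 m³
S = ΔV / (A × Δh) = 3.6 × 10^5 m³ / (2.76 × 10^8 m² × 4.8 m) = 2.717 × 10^-4

S ≈ 2.7 × 10^-4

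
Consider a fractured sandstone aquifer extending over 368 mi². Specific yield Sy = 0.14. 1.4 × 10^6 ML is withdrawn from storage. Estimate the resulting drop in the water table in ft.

Δh ≈ 34.4 ft

A = 368 mi² = 9.531 × 10^8 m²
ΔV = 1.4 × 10^6 ML = 1.4 × 10^9 m³
Δh = ΔV / (Sy × A) = 1.4 × 10^9 m³ / (0.14 × 9.531 × 10^8 m²) = 10.49 m
Δh = 10.49 m = 34.42 ft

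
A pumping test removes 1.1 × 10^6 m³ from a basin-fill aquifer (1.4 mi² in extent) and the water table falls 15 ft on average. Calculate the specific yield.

A = 1.4 mi² = 3.626 × 10^6 m²
Δh = 15 ft = 4.572 m
Sy = ΔV / (A × Δh) = 1.1 × 10^6 m³ / (3.626 × 10^6 m² × 4.572 m) = 0.06635

Sy ≈ 0.066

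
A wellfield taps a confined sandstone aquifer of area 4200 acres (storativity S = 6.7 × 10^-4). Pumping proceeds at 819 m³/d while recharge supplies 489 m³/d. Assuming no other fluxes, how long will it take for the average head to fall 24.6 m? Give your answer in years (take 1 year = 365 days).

t ≈ 2.33 years

A = 4200 acres = 1.7 × 10^7 m²
ΔV = S × A × Δh = 6.7 × 10^-4 × 1.7 × 10^7 × 24.6 = 2.801 × 10^5 m³
Net withdrawal = 819 − 489 = 330 m³/d
t = ΔV / Q = 2.801 × 10^5 m³ / 330 m³/d = 848.9 d
t = 848.9 d ≈ 2.326 years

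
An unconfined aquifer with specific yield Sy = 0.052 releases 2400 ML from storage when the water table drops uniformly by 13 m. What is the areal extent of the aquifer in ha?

A ≈ 355 ha

ΔV = 2400 ML = 2.4 × 10^6 m³
A = ΔV / (Sy × Δh) = 2.4 × 10^6 / (0.052 × 13) = 3.55 × 10^6 m²
A = 3.55 × 10^6 m² = 355 ha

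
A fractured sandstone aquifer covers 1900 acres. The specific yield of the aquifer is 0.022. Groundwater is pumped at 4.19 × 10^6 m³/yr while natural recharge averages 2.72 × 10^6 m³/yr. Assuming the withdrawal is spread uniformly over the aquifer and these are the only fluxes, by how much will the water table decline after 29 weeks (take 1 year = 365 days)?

Δh ≈ 4.83 m

A = 1900 acres = 7.689 × 10^6 m²
Net abstraction = 4.19 × 10^6 − 2.72 × 10^6 = 1.47 × 10^6 m³/yr
Q_net = 1.47 × 10^6 m³/yr = 4027 m³/d
t = 29 weeks = 203 d
ΔV = Q × t = 4027 m³/d × 203 d = 8.176 × 10^5 m³
Δh = ΔV / (Sy × A) = 8.176 × 10^5 / (0.022 × 7.689 × 10^6) = 4.833 m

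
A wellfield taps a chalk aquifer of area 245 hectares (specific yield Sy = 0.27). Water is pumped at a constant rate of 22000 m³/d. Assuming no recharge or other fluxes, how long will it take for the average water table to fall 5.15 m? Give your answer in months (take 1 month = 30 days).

t ≈ 5.16 months

A = 245 hectares = 2.45 × 10^6 m²
ΔV = Sy × A × Δh = 0.27 × 2.45 × 10^6 × 5.15 = 3.407 × 10^6 m³
t = ΔV / Q = 3.407 × 10^6 m³ / 22000 m³/d = 154.9 d
t = 154.9 d ≈ 5.162 months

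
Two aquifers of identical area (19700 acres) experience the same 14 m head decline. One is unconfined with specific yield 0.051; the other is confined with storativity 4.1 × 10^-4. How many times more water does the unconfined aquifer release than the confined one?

ΔV_u / ΔV_c ≈ 124

A = 19700 acres = 7.972 × 10^7 m²
Unconfined: ΔV_u = Sy × A × Δh = 0.051 × 7.972 × 10^7 × 14 = 5.692 × 10^7 m³
Confined: ΔV_c = S × A × Δh = 4.1 × 10^-4 × 7.972 × 10^7 × 14 = 4.576 × 10^5 m³
Ratio = ΔV_u / ΔV_c = Sy / S = 0.051 / 4.1 × 10^-4 = 124.4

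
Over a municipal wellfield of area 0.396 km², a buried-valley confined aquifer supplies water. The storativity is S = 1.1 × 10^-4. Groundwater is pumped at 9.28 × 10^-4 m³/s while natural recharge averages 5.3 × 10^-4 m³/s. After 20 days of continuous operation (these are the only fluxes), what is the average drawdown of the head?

Δh ≈ 15.8 m

A = 0.396 km² = 3.96 × 10^5 m²
Net abstraction = 9.28 × 10^-4 − 5.3 × 10^-4 = 3.98 × 10^-4 m³/s
Q_net = 3.98 × 10^-4 m³/s = 34.39 m³/d
ΔV = Q × t = 34.39 m³/d × 20 d = 687.7 m³
Δh = ΔV / (S × A) = 687.7 / (1.1 × 10^-4 × 3.96 × 10^5) = 15.79 m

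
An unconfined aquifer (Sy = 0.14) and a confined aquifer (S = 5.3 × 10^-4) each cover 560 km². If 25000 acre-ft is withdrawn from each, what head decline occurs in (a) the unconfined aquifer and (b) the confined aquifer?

Δh_u ≈ 0.393 m; Δh_c ≈ 104 m

A = 560 km² = 5.6 × 10^8 m²
ΔV = 25000 acre-ft = 3.084 × 10^7 m³
Unconfined: Δh_u = ΔV/(Sy·A) = 3.084 × 10^7/(0.14 × 5.6 × 10^8) = 0.3933 m
Confined: Δh_c = ΔV/(S·A) = 3.084 × 10^7/(5.3 × 10^-4 × 5.6 × 10^8) = 103.9 m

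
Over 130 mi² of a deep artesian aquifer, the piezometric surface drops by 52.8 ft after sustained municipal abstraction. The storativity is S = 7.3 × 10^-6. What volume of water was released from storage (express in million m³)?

ΔV ≈ 0.0396 million m³

A = 130 mi² = 3.367 × 10^8 m²
Δh = 52.8 ft = 16.09 m
ΔV = S × A × Δh = 7.3 × 10^-6 × 3.367 × 10^8 m² × 16.09 m = 39560 m³
ΔV = 39560 m³ = 0.03956 million m³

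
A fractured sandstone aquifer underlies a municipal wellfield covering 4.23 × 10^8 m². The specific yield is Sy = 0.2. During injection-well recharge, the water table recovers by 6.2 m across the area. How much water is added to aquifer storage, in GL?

ΔV = Sy × A × Δh = 0.2 × 4.23 × 10^8 m² × 6.2 m = 5.245 × 10^8 m³
ΔV = 5.245 × 10^8 m³ = 524.5 GL

ΔV ≈ 525 GL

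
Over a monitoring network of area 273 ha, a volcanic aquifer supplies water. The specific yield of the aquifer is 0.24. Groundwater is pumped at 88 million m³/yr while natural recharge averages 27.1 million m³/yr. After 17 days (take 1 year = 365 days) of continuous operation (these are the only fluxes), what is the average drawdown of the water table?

Δh ≈ 4.33 m

A = 273 ha = 2.73 × 10^6 m²
Net abstraction = 88 − 27.1 = 60.9 million m³/yr
Q_net = 60.9 million m³/yr = 1.668 × 10^5 m³/d
ΔV = Q × t = 1.668 × 10^5 m³/d × 17 d = 2.836 × 10^6 m³
Δh = ΔV / (Sy × A) = 2.836 × 10^6 / (0.24 × 2.73 × 10^6) = 4.329 m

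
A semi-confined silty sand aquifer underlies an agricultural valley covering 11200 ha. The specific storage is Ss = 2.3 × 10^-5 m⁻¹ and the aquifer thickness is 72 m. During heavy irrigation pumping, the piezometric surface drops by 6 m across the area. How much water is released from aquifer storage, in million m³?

ΔV ≈ 1.11 million m³

S = Ss × b = 2.3 × 10^-5 m⁻¹ × 72 m = 1.656 × 10^-3
A = 11200 ha = 1.12 × 10^8 m²
ΔV = S × A × Δh = 0.001656 × 1.12 × 10^8 m² × 6 m = 1.113 × 10^6 m³
ΔV = 1.113 × 10^6 m³ = 1.113 million m³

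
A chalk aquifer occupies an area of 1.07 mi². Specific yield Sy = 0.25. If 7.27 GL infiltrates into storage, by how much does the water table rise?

Δh ≈ 10.5 m

A = 1.07 mi² = 2.771 × 10^6 m²
ΔV = 7.27 GL = 7.27 × 10^6 m³
Δh = ΔV / (Sy × A) = 7.27 × 10^6 m³ / (0.25 × 2.771 × 10^6 m²) = 10.49 m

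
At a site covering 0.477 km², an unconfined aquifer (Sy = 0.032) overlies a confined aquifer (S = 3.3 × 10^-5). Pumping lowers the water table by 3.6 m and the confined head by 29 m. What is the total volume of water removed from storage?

ΔV ≈ 55400 m³

A = 0.477 km² = 4.77 × 10^5 m²
Unconfined: ΔV_u = Sy × A × Δh_u = 0.032 × 4.77 × 10^5 × 3.6 = 54950 m³
Confined: ΔV_c = S × A × Δh_c = 3.3 × 10^-5 × 4.77 × 10^5 × 29 = 456.5 m³
Total ΔV = 54950 + 456.5 = 55410 m³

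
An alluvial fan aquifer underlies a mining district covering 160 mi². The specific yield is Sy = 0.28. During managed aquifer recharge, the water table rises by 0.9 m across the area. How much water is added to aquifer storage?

A = 160 mi² = 4.144 × 10^8 m²
ΔV = Sy × A × Δh = 0.28 × 4.144 × 10^8 m² × 0.9 m = 1.044 × 10^8 m³

ΔV ≈ 1.04 × 10^8 m³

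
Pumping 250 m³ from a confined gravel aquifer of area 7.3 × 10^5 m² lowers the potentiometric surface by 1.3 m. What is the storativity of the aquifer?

S = ΔV / (A × Δh) = 250 m³ / (7.3 × 10^5 m² × 1.3 m) = 2.634 × 10^-4

S ≈ 2.6 × 10^-4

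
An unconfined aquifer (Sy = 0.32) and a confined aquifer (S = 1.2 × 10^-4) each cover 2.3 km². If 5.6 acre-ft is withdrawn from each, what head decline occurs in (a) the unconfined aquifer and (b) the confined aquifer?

Δh_u ≈ 0.00939 m; Δh_c ≈ 25 m

A = 2.3 km² = 2.3 × 10^6 m²
ΔV = 5.6 acre-ft = 6907 m³
Unconfined: Δh_u = ΔV/(Sy·A) = 6907/(0.32 × 2.3 × 10^6) = 0.009385 m
Confined: Δh_c = ΔV/(S·A) = 6907/(1.2 × 10^-4 × 2.3 × 10^6) = 25.03 m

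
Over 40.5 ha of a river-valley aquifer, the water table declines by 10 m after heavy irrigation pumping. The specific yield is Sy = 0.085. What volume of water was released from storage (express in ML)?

ΔV ≈ 344 ML

A = 40.5 ha = 4.05 × 10^5 m²
ΔV = Sy × A × Δh = 0.085 × 4.05 × 10^5 m² × 10 m = 3.442 × 10^5 m³
ΔV = 3.442 × 10^5 m³ = 344.2 ML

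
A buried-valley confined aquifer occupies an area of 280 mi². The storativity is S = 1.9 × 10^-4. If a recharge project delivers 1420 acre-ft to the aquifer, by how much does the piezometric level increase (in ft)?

A = 280 mi² = 7.252 × 10^8 m²
ΔV = 1420 acre-ft = 1.752 × 10^6 m³
Δh = ΔV / (S × A) = 1.752 × 10^6 m³ / (1.9 × 10^-4 × 7.252 × 10^8 m²) = 12.71 m
Δh = 12.71 m = 41.71 ft

Δh ≈ 41.7 ft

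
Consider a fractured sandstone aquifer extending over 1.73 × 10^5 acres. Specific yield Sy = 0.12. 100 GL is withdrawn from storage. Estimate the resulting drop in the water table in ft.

Δh ≈ 3.91 ft

A = 1.73 × 10^5 acres = 7.001 × 10^8 m²
ΔV = 100 GL = 1 × 10^8 m³
Δh = ΔV / (Sy × A) = 1 × 10^8 m³ / (0.12 × 7.001 × 10^8 m²) = 1.19 m
Δh = 1.19 m = 3.905 ft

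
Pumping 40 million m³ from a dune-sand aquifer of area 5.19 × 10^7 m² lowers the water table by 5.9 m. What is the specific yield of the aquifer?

ΔV = 40 million m³ = 4 × 10^7 m³
Sy = ΔV / (A × Δh) = 4 × 10^7 m³ / (5.19 × 10^7 m² × 5.9 m) = 0.1306

Sy ≈ 0.13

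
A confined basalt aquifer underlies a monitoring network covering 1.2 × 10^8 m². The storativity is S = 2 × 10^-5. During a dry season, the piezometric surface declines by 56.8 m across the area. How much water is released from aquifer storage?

ΔV = S × A × Δh = 2 × 10^-5 × 1.2 × 10^8 m² × 56.8 m = 1.363 × 10^5 m³

ΔV ≈ 1.36 × 10^5 m³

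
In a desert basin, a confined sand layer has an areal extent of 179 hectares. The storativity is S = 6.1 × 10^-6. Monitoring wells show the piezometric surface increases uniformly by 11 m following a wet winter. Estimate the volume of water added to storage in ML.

A = 179 hectares = 1.79 × 10^6 m²
ΔV = S × A × Δh = 6.1 × 10^-6 × 1.79 × 10^6 m² × 11 m = 120.1 m³
ΔV = 120.1 m³ = 0.1201 ML

ΔV ≈ 0.12 ML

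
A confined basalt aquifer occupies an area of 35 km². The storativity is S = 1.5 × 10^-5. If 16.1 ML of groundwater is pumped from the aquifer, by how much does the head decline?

A = 35 km² = 3.5 × 10^7 m²
ΔV = 16.1 ML = 16100 m³
Δh = ΔV / (S × A) = 16100 m³ / (1.5 × 10^-5 × 3.5 × 10^7 m²) = 30.67 m

Δh ≈ 30.7 m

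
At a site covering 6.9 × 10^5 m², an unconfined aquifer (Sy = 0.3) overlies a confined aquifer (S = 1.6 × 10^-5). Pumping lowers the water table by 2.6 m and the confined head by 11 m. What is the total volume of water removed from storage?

Unconfined: ΔV_u = Sy × A × Δh_u = 0.3 × 6.9 × 10^5 × 2.6 = 5.382 × 10^5 m³
Confined: ΔV_c = S × A × Δh_c = 1.6 × 10^-5 × 6.9 × 10^5 × 11 = 121.4 m³
Total ΔV = 5.382 × 10^5 + 121.4 = 5.383 × 10^5 m³

ΔV ≈ 5.38 × 10^5 m³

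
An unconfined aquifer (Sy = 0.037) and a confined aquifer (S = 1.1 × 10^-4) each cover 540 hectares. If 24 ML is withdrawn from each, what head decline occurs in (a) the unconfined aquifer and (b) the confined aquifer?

A = 540 hectares = 5.4 × 10^6 m²
ΔV = 24 ML = 24000 m³
Unconfined: Δh_u = ΔV/(Sy·A) = 24000/(0.037 × 5.4 × 10^6) = 0.1201 m
Confined: Δh_c = ΔV/(S·A) = 24000/(1.1 × 10^-4 × 5.4 × 10^6) = 40.4 m

Δh_u ≈ 0.12 m; Δh_c ≈ 40.4 m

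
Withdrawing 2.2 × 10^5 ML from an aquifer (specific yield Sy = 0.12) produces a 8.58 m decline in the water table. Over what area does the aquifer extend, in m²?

ΔV = 2.2 × 10^5 ML = 2.2 × 10^8 m³
A = ΔV / (Sy × Δh) = 2.2 × 10^8 / (0.12 × 8.58) = 2.137 × 10^8 m²

A ≈ 2.14 × 10^8 m²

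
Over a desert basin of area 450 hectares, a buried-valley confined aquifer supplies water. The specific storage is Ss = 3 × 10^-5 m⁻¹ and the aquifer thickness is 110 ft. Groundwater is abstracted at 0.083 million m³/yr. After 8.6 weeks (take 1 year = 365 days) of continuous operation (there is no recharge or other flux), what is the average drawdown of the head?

Δh ≈ 3.02 m

b = 110 ft = 33.53 m
S = Ss × b = 3 × 10^-5 m⁻¹ × 33.53 m = 1.006 × 10^-3
A = 450 hectares = 4.5 × 10^6 m²
Q = 0.083 million m³/yr = 227.4 m³/d
t = 8.6 weeks = 60.2 d
ΔV = Q × t = 227.4 m³/d × 60.2 d = 13690 m³
Δh = ΔV / (S × A) = 13690 / (0.001006 × 4.5 × 10^6) = 3.024 m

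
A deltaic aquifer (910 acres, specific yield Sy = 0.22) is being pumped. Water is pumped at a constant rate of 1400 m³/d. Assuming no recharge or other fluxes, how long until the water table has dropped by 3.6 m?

t ≈ 2080 days

A = 910 acres = 3.683 × 10^6 m²
ΔV = Sy × A × Δh = 0.22 × 3.683 × 10^6 × 3.6 = 2.917 × 10^6 m³
t = ΔV / Q = 2.917 × 10^6 m³ / 1400 m³/d = 2083 d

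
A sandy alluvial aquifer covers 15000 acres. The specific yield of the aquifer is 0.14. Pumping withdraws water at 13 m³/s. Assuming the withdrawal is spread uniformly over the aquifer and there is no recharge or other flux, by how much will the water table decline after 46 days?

A = 15000 acres = 6.07 × 10^7 m²
Q = 13 m³/s = 1.123 × 10^6 m³/d
ΔV = Q × t = 1.123 × 10^6 m³/d × 46 d = 5.167 × 10^7 m³
Δh = ΔV / (Sy × A) = 5.167 × 10^7 / (0.14 × 6.07 × 10^7) = 6.08 m

Δh ≈ 6.08 m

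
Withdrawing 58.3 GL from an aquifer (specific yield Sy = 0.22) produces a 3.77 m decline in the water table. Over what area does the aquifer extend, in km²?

ΔV = 58.3 GL = 5.83 × 10^7 m³
A = ΔV / (Sy × Δh) = 5.83 × 10^7 / (0.22 × 3.77) = 7.029 × 10^7 m²
A = 7.029 × 10^7 m² = 70.29 km²

A ≈ 70.3 km²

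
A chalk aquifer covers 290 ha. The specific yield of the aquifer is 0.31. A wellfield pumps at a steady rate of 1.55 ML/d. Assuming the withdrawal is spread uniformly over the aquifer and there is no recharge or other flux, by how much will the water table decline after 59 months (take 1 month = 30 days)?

Δh ≈ 3.05 m

A = 290 ha = 2.9 × 10^6 m²
Q = 1.55 ML/d = 1550 m³/d
t = 59 months = 1770 d
ΔV = Q × t = 1550 m³/d × 1770 d = 2.744 × 10^6 m³
Δh = ΔV / (Sy × A) = 2.744 × 10^6 / (0.31 × 2.9 × 10^6) = 3.052 m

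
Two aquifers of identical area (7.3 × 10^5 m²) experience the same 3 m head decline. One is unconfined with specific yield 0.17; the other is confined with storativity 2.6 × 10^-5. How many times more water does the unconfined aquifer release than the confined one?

ΔV_u / ΔV_c ≈ 6540

Unconfined: ΔV_u = Sy × A × Δh = 0.17 × 7.3 × 10^5 × 3 = 3.723 × 10^5 m³
Confined: ΔV_c = S × A × Δh = 2.6 × 10^-5 × 7.3 × 10^5 × 3 = 56.94 m³
Ratio = ΔV_u / ΔV_c = Sy / S = 0.17 / 2.6 × 10^-5 = 6538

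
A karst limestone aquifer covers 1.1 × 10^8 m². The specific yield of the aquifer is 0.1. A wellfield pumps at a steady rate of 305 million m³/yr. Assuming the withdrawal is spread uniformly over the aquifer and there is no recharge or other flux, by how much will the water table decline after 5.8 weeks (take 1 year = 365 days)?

Q = 305 million m³/yr = 8.356 × 10^5 m³/d
t = 5.8 weeks = 40.6 d
ΔV = Q × t = 8.356 × 10^5 m³/d × 40.6 d = 3.393 × 10^7 m³
Δh = ΔV / (Sy × A) = 3.393 × 10^7 / (0.1 × 1.1 × 10^8) = 3.084 m

Δh ≈ 3.08 m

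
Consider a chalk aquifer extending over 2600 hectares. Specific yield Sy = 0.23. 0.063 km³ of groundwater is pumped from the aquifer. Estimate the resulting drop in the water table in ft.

A = 2600 hectares = 2.6 × 10^7 m²
ΔV = 0.063 km³ = 6.3 × 10^7 m³
Δh = ΔV / (Sy × A) = 6.3 × 10^7 m³ / (0.23 × 2.6 × 10^7 m²) = 10.54 m
Δh = 10.54 m = 34.56 ft

Δh ≈ 34.6 ft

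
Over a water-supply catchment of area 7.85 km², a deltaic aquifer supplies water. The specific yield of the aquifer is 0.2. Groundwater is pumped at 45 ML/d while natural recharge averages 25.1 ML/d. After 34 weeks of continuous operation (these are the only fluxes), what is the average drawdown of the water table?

Δh ≈ 3.02 m

A = 7.85 km² = 7.85 × 10^6 m²
Net abstraction = 45 − 25.1 = 19.9 ML/d
Q_net = 19.9 ML/d = 19900 m³/d
t = 34 weeks = 238 d
ΔV = Q × t = 19900 m³/d × 238 d = 4.736 × 10^6 m³
Δh = ΔV / (Sy × A) = 4.736 × 10^6 / (0.2 × 7.85 × 10^6) = 3.017 m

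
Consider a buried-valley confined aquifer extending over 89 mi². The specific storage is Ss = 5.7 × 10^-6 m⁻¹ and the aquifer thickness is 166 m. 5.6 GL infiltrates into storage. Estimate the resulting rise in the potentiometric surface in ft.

Δh ≈ 84.2 ft

S = Ss × b = 5.7 × 10^-6 m⁻¹ × 166 m = 9.462 × 10^-4
A = 89 mi² = 2.305 × 10^8 m²
ΔV = 5.6 GL = 5.6 × 10^6 m³
Δh = ΔV / (S × A) = 5.6 × 10^6 m³ / (9.462 × 10^-4 × 2.305 × 10^8 m²) = 25.68 m
Δh = 25.68 m = 84.24 ft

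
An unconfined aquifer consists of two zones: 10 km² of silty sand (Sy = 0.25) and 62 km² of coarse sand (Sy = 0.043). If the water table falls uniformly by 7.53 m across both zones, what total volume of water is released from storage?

ΔV ≈ 3.89 × 10^7 m³

A₁ = 10 km² = 1 × 10^7 m²; A₂ = 62 km² = 6.2 × 10^7 m²
ΔV₁ = 0.25 × 1 × 10^7 × 7.53 = 1.883 × 10^7 m³
ΔV₂ = 0.043 × 6.2 × 10^7 × 7.53 = 2.007 × 10^7 m³
ΔV = ΔV₁ + ΔV₂ = 3.89 × 10^7 m³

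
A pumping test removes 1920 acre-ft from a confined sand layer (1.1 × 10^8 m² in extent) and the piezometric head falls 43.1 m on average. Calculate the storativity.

S ≈ 5 × 10^-4

ΔV = 1920 acre-ft = 2.368 × 10^6 m³
S = ΔV / (A × Δh) = 2.368 × 10^6 m³ / (1.1 × 10^8 m² × 43.1 m) = 4.995 × 10^-4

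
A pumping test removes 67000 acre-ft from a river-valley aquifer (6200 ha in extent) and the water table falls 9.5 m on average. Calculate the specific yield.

Sy ≈ 0.14

A = 6200 ha = 6.2 × 10^7 m²
ΔV = 67000 acre-ft = 8.264 × 10^7 m³
Sy = ΔV / (A × Δh) = 8.264 × 10^7 m³ / (6.2 × 10^7 m² × 9.5 m) = 0.1403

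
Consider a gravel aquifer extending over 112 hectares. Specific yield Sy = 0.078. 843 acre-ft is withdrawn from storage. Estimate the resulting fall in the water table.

A = 112 hectares = 1.12 × 10^6 m²
ΔV = 843 acre-ft = 1.04 × 10^6 m³
Δh = ΔV / (Sy × A) = 1.04 × 10^6 m³ / (0.078 × 1.12 × 10^6 m²) = 11.9 m

Δh ≈ 11.9 m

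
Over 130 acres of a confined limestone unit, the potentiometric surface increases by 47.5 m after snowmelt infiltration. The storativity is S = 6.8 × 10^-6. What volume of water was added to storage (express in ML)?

ΔV ≈ 0.17 ML

A = 130 acres = 5.261 × 10^5 m²
ΔV = S × A × Δh = 6.8 × 10^-6 × 5.261 × 10^5 m² × 47.5 m = 169.9 m³
ΔV = 169.9 m³ = 0.1699 ML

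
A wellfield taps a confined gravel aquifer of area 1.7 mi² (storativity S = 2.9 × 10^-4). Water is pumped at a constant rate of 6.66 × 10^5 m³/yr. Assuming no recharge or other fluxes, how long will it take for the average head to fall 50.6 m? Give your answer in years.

t ≈ 0.097 years

A = 1.7 mi² = 4.403 × 10^6 m²
ΔV = S × A × Δh = 2.9 × 10^-4 × 4.403 × 10^6 × 50.6 = 64610 m³
Q = 6.66 × 10^5 m³/yr = 1825 m³/d
t = ΔV / Q = 64610 m³ / 1825 m³/d = 35.41 d
t = 35.41 d ≈ 0.09701 years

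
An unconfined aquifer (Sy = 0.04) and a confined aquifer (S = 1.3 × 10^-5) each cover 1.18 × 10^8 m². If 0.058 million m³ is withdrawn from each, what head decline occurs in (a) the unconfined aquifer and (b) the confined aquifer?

Δh_u ≈ 0.0123 m; Δh_c ≈ 37.8 m

ΔV = 0.058 million m³ = 58000 m³
Unconfined: Δh_u = ΔV/(Sy·A) = 58000/(0.04 × 1.18 × 10^8) = 0.01229 m
Confined: Δh_c = ΔV/(S·A) = 58000/(1.3 × 10^-5 × 1.18 × 10^8) = 37.81 m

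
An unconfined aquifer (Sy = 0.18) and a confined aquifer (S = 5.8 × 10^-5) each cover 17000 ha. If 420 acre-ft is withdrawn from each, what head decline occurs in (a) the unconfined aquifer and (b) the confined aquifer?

Δh_u ≈ 0.0169 m; Δh_c ≈ 52.5 m

A = 17000 ha = 1.7 × 10^8 m²
ΔV = 420 acre-ft = 5.181 × 10^5 m³
Unconfined: Δh_u = ΔV/(Sy·A) = 5.181 × 10^5/(0.18 × 1.7 × 10^8) = 0.01693 m
Confined: Δh_c = ΔV/(S·A) = 5.181 × 10^5/(5.8 × 10^-5 × 1.7 × 10^8) = 52.54 m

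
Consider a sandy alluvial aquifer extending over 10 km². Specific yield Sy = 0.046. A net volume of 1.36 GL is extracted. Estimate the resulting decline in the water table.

Δh ≈ 2.96 m

A = 10 km² = 1 × 10^7 m²
ΔV = 1.36 GL = 1.36 × 10^6 m³
Δh = ΔV / (Sy × A) = 1.36 × 10^6 m³ / (0.046 × 1 × 10^7 m²) = 2.957 m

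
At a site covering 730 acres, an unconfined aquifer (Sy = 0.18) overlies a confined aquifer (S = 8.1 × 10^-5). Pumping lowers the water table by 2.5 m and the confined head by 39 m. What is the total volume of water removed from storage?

A = 730 acres = 2.954 × 10^6 m²
Unconfined: ΔV_u = Sy × A × Δh_u = 0.18 × 2.954 × 10^6 × 2.5 = 1.329 × 10^6 m³
Confined: ΔV_c = S × A × Δh_c = 8.1 × 10^-5 × 2.954 × 10^6 × 39 = 9332 m³
Total ΔV = 1.329 × 10^6 + 9332 = 1.339 × 10^6 m³

ΔV ≈ 1.34 × 10^6 m³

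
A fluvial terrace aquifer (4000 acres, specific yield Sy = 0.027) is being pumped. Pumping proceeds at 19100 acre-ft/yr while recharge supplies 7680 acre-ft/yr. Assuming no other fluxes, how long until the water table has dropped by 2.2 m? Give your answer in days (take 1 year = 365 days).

A = 4000 acres = 1.619 × 10^7 m²
ΔV = Sy × A × Δh = 0.027 × 1.619 × 10^7 × 2.2 = 9.615 × 10^5 m³
Net withdrawal = 19100 − 7680 = 11420 acre-ft/yr = 38590 m³/d
t = ΔV / Q = 9.615 × 10^5 m³ / 38590 m³/d = 24.91 d

t ≈ 24.9 days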